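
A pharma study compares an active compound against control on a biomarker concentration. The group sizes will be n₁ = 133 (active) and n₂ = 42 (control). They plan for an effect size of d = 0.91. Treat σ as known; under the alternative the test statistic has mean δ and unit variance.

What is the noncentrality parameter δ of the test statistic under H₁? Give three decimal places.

δ ≈ 5.141

The noncentrality parameter scales effect size by the design's sample-size factor: δ = d / √(1/n₁ + 1/n₂) = 0.91 / √(1/133 + 1/42) = 5.1413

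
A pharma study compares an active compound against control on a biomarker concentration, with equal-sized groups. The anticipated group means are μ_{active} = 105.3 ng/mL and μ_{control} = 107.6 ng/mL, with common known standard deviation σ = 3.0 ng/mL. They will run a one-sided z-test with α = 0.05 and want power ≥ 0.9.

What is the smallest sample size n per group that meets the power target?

n = 30 per group

Standardized effect: d = |μ_{active} − μ_{control}| / σ = |105.3 − 107.6| / 3.0 = 0.7667
Set Φ(δ − 1.645) = 0.9; then δ − 1.645 = Φ⁻¹(0.9) = 1.282, giving δ = 2.926.
δ = d·√(n/2) ⇒ n = 2(δ/d)² = 2 × (2.926 / 0.7667)² = 29.14.
Rounding up, n = 30 per group.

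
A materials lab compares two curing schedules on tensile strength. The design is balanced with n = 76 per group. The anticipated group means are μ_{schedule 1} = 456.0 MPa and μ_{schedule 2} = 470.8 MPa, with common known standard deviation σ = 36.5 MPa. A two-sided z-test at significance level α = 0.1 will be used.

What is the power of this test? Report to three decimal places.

Power ≈ 0.804

Standardized effect: d = |μ_{schedule 1} − μ_{schedule 2}| / σ = |456.0 − 470.8| / 36.5 = 0.4055
Noncentrality parameter: δ = d·√(n/2) = 0.4055 × √(76/2) = 2.4995
Two-sided α = 0.1 → critical value z_{0.05} = 1.645.
Power = Φ(δ − 1.645) + Φ(−δ − 1.645) = Φ(0.855) + Φ(-4.144) = 0.8036 + 0.0000 = 0.8037.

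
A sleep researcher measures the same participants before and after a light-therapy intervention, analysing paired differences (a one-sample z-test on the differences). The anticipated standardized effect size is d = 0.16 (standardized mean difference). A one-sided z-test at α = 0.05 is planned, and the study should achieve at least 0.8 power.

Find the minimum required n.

n = 242

For power 0.8 need Φ(δ − z_{0.05}) = 0.8, so δ = z_{0.05} + z_{0.20} = 1.645 + 0.842 = 2.486.
δ = d·√n ⇒ n = (δ/d)² = (2.486 / 0.16)² = 241.51.
Rounding up, n = 242.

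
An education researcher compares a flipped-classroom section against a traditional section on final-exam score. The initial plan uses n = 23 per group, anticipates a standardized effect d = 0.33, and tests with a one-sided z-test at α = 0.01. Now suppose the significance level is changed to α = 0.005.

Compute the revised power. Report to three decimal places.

δ = d·√(n/2) = 0.33 × √(23/2) = 1.1191 (unchanged). New critical value: z_{0.005} = 2.576.
Revised power = P(Z > 2.576 − δ) = Φ(-1.457) = 0.0726.

Power ≈ 0.073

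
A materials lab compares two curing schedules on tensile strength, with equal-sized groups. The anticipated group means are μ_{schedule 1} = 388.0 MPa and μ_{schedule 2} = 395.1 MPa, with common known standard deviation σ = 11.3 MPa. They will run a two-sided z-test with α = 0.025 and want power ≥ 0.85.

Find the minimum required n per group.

Standardized effect: d = |μ_{schedule 1} − μ_{schedule 2}| / σ = |388.0 − 395.1| / 11.3 = 0.6283
For power 0.85 need Φ(δ − z_{0.0125}) = 0.85, so δ = z_{0.0125} + z_{0.15} = 2.241 + 1.036 = 3.278.
(For δ > 0 the lower-tail rejection region contributes negligibly to power, so the one-term inversion is standard.)
δ = d·√(n/2) ⇒ n = 2(δ/d)² = 2 × (3.278 / 0.6283)² = 54.43.
Rounding up, n = 55 per group.

n = 55 per group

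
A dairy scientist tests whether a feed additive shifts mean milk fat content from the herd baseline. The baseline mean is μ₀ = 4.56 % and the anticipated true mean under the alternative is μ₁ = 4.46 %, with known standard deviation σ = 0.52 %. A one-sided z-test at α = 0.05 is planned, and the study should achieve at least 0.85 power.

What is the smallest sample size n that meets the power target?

n = 195

Standardized effect: d = |μ₁ − μ₀| / σ = |4.46 − 4.56| / 0.52 = 0.1923
For power 0.85 need Φ(δ − z_{0.05}) = 0.85, so δ = z_{0.05} + z_{0.15} = 1.645 + 1.036 = 2.681.
δ = d·√n ⇒ n = (δ/d)² = (2.681 / 0.1923)² = 194.40.
Rounding up, n = 195.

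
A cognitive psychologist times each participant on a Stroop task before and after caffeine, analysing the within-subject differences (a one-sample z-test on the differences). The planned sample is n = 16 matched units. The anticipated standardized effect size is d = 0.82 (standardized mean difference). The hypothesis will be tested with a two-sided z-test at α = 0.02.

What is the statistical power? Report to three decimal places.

Noncentrality parameter: δ = d·√n = 0.82 × √16 = 3.2800
Two-sided α = 0.02 → critical value z_{0.01} = 2.326.
Power = Φ(δ − 2.326) + Φ(−δ − 2.326) = Φ(0.954) + Φ(-5.606) = 0.8299 + 0.0000 = 0.8299.

Power ≈ 0.830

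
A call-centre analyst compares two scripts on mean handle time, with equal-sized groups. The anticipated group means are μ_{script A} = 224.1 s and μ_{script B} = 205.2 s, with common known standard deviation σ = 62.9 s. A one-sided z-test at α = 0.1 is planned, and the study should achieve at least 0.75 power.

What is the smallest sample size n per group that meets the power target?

n = 85 per group

Standardized effect: d = |μ_{script A} − μ_{script B}| / σ = |224.1 − 205.2| / 62.9 = 0.3005
For power 0.75 need Φ(δ − z_{0.1}) = 0.75, so δ = z_{0.1} + z_{0.25} = 1.282 + 0.674 = 1.956.
δ = d·√(n/2) ⇒ n = 2(δ/d)² = 2 × (1.956 / 0.3005)² = 84.75.
Rounding up, n = 85 per group.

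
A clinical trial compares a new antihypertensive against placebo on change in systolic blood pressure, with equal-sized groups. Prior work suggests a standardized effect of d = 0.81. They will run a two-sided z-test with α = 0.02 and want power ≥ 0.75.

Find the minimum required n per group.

n = 28 per group

Set Φ(δ − 2.326) = 0.75; then δ − 2.326 = Φ⁻¹(0.75) = 0.674, giving δ = 3.001.
(The Φ(−δ − z_{α/2}) term is vanishingly small for δ > 0 and is dropped in the standard sample-size formula.)
δ = d·√(n/2) ⇒ n = 2(δ/d)² = 2 × (3.001 / 0.81)² = 27.45.
Rounding up, n = 28 per group.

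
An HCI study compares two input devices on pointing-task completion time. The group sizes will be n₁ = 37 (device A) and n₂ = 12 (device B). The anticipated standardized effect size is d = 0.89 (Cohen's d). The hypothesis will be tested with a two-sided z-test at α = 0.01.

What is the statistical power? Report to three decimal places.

Noncentrality parameter: δ = d / √(1/n₁ + 1/n₂) = 0.89 / √(1/37 + 1/12) = 2.6791
Two-sided α = 0.01 → critical value z_{0.005} = 2.576.
Power = Φ(δ − 2.576) + Φ(−δ − 2.576) = Φ(0.103) + Φ(-5.255) = 0.5411 + 0.0000 = 0.5411.

Power ≈ 0.541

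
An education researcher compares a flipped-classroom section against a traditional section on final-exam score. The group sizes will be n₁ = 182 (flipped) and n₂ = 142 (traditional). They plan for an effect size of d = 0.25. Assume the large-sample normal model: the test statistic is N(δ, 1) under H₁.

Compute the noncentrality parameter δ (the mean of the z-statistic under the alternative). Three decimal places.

δ ≈ 2.233

The noncentrality parameter scales effect size by the design's sample-size factor: δ = d / √(1/n₁ + 1/n₂) = 0.25 / √(1/182 + 1/142) = 2.2328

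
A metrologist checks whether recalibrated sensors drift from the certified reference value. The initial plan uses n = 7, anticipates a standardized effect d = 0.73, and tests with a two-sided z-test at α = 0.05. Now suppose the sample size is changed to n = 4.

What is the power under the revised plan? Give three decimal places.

With n = 4: δ = d·√n = 0.73 × √4 = 1.4600. Critical value z_{0.025} = 1.960.
Revised power = Φ(δ − 1.960) + Φ(−δ − 1.960) = Φ(-0.500) + Φ(-3.420) = 0.3086 + 0.0003 = 0.3089.

Power ≈ 0.309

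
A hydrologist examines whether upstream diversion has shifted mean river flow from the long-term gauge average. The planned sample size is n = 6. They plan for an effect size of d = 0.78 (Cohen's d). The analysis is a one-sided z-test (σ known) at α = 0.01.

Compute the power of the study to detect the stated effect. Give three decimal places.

Noncentrality parameter: δ = d·√n = 0.78 × √6 = 1.9106
One-sided α = 0.01 → critical value z_{0.01} = 2.326.
Power = P(Z > 2.326 − δ) = Φ(-0.416) = 0.3388.

Power ≈ 0.339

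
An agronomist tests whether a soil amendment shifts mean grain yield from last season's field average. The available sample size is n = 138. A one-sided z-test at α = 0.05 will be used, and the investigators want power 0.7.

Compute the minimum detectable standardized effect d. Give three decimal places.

Required noncentrality: δ = z_{0.05} + z_{0.30} = 1.645 + 0.524 = 2.169.
δ = d·√n ⇒ d = δ/√n = 2.169/√138 = 0.1847.

d ≈ 0.185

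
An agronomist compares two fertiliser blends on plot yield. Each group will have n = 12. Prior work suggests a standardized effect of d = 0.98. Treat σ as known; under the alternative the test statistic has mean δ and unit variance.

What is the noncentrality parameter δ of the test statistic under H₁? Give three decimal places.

The noncentrality parameter scales effect size by the design's sample-size factor: δ = d·√(n/2) = 0.98 × √(12/2) = 2.4005

δ ≈ 2.400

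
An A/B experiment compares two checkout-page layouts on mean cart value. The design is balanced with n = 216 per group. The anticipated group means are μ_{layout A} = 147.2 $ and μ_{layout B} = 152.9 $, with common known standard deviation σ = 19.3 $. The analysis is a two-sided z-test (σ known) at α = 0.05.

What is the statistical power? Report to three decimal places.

Standardized effect: d = |μ_{layout A} − μ_{layout B}| / σ = |147.2 − 152.9| / 19.3 = 0.2953
Noncentrality parameter: δ = d·√(n/2) = 0.2953 × √(216/2) = 3.0692
Two-sided α = 0.05 → critical value z_{0.025} = 1.960.
Power = Φ(δ − 1.960) + Φ(−δ − 1.960) = Φ(1.109) + Φ(-5.029) = 0.8663 + 0.0000 = 0.8663.

Power ≈ 0.866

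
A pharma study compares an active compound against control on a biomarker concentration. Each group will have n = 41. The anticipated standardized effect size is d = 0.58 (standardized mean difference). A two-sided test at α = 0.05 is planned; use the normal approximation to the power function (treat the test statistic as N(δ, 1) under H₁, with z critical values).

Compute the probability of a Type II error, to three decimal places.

Noncentrality parameter: δ = d·√(n/2) = 0.58 × √(41/2) = 2.6261
Two-sided α = 0.05 → critical value z_{0.025} = 1.960.
Power = Φ(δ − 1.960) + Φ(−δ − 1.960) = Φ(0.666) + Φ(-4.586) = 0.7473 + 0.0000 = 0.7473.
Type II error: β = 1 − power = 1 − 0.7473 = 0.2527.

β ≈ 0.253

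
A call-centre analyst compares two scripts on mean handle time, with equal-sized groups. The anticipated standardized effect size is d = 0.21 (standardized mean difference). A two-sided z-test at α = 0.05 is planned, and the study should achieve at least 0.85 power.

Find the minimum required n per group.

For power 0.85 need Φ(δ − z_{0.025}) = 0.85, so δ = z_{0.025} + z_{0.15} = 1.960 + 1.036 = 2.996.
(For δ > 0 the lower-tail rejection region contributes negligibly to power, so the one-term inversion is standard.)
δ = d·√(n/2) ⇒ n = 2(δ/d)² = 2 × (2.996 / 0.21)² = 407.18.
Rounding up, n = 408 per group.

n = 408 per group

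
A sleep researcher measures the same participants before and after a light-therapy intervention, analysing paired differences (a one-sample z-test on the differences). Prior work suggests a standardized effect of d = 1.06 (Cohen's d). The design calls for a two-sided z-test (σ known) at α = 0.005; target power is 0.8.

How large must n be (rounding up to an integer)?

n = 12

Set Φ(δ − 2.807) = 0.8; then δ − 2.807 = Φ⁻¹(0.8) = 0.842, giving δ = 3.649.
(The Φ(−δ − z_{α/2}) term is vanishingly small for δ > 0 and is dropped in the standard sample-size formula.)
δ = d·√n ⇒ n = (δ/d)² = (3.649 / 1.06)² = 11.85.
Round up to the next whole unit.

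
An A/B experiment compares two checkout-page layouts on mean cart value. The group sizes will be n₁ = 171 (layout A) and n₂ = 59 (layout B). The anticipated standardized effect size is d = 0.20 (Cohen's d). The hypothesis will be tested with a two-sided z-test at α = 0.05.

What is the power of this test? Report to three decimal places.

Noncentrality parameter: λ = d / √(1/n₁ + 1/n₂) = 0.20 / √(1/171 + 1/59) = 1.3246
Critical value for a two-sided test at α = 0.05: z_{α/2} = 1.960.
Power = Φ(λ − 1.960) + Φ(−λ − 1.960) = Φ(-0.635) + Φ(-3.285) = 0.2626 + 0.0005 = 0.2631.

Power ≈ 0.263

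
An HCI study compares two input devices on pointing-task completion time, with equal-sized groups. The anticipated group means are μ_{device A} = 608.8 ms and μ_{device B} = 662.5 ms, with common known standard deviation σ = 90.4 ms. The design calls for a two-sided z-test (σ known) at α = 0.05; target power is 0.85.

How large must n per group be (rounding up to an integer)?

Standardized effect: d = |μ_{device A} − μ_{device B}| / σ = |608.8 − 662.5| / 90.4 = 0.5940
Set Φ(δ − 1.960) = 0.85; then δ − 1.960 = Φ⁻¹(0.85) = 1.036, giving δ = 2.996.
(The Φ(−δ − z_{α/2}) term is vanishingly small for δ > 0 and is dropped in the standard sample-size formula.)
δ = d·√(n/2) ⇒ n = 2(δ/d)² = 2 × (2.996 / 0.5940)² = 50.89.
Round up to the next whole unit.

n = 51 per group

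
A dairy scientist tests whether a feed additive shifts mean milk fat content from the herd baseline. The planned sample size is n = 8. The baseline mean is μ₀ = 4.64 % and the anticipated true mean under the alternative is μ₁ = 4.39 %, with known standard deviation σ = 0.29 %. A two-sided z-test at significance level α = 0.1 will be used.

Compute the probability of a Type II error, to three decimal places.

β ≈ 0.214

Standardized effect: d = |μ₁ − μ₀| / σ = |4.39 − 4.64| / 0.29 = 0.8621
Noncentrality parameter: λ = d·√n = 0.8621 × √8 = 2.4383
Critical value for a two-sided test at α = 0.1: z_{α/2} = 1.645.
Power = Φ(λ − 1.645) + Φ(−λ − 1.645) = Φ(0.793) + Φ(-4.083) = 0.7862 + 0.0000 = 0.7863.
Type II error: β = 1 − power = 1 − 0.7863 = 0.2137.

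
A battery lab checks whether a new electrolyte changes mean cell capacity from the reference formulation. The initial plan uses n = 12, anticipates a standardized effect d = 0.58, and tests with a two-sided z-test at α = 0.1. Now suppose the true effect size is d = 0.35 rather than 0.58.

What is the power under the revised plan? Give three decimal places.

With d = 0.35: δ = d·√n = 0.35 × √12 = 1.2124. Critical value z_{0.05} = 1.645.
Revised power = Φ(δ − 1.645) + Φ(−δ − 1.645) = Φ(-0.432) + Φ(-2.857) = 0.3327 + 0.0021 = 0.3349.

Power ≈ 0.335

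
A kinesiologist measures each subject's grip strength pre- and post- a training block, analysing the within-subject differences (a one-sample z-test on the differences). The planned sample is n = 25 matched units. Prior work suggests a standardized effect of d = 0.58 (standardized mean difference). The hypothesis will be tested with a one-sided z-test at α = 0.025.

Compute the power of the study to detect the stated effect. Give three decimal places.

Noncentrality parameter: δ = d·√n = 0.58 × √25 = 2.9000
One-sided α = 0.025 → critical value z_{0.025} = 1.960.
Power = P(Z > 1.960 − δ) = Φ(0.940) = 0.8264.

Power ≈ 0.826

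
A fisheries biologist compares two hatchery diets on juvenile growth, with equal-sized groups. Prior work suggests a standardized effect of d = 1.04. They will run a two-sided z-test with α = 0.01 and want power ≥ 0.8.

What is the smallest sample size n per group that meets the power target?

For power 0.8 need Φ(δ − z_{0.005}) = 0.8, so δ = z_{0.005} + z_{0.20} = 2.576 + 0.842 = 3.417.
(For δ > 0 the lower-tail rejection region contributes negligibly to power, so the one-term inversion is standard.)
δ = d·√(n/2) ⇒ n = 2(δ/d)² = 2 × (3.417 / 1.04)² = 21.60.
Rounding up, n = 22 per group.

n = 22 per group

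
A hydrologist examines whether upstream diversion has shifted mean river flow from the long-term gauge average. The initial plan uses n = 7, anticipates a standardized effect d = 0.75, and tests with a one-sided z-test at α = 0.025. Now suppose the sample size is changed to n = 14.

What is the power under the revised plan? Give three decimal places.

With n = 14: δ = d·√n = 0.75 × √14 = 2.8062. Critical value z_{0.025} = 1.960.
Revised power = P(Z > 1.960 − δ) = Φ(0.846) = 0.8013.

Power ≈ 0.801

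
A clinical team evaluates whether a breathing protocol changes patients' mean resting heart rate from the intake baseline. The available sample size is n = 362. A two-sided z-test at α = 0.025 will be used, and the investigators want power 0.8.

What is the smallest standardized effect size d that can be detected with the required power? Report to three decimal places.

d ≈ 0.162

Required noncentrality: δ = z_{0.0125} + z_{0.20} = 2.241 + 0.842 = 3.083.
(Lower-tail contribution to power is negligible for δ > 0.)
δ = d·√n ⇒ d = δ/√n = 3.083/√362 = 0.1620.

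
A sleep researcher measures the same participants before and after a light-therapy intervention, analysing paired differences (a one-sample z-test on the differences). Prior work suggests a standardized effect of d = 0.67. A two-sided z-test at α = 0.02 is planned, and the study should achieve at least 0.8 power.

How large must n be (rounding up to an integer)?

For power 0.8 need Φ(δ − z_{0.01}) = 0.8, so δ = z_{0.01} + z_{0.20} = 2.326 + 0.842 = 3.168.
(Ignoring the negligible lower-tail rejection probability gives the usual closed-form inversion.)
δ = d·√n ⇒ n = (δ/d)² = (3.168 / 0.67)² = 22.36.
Round up to the next whole unit.

n = 23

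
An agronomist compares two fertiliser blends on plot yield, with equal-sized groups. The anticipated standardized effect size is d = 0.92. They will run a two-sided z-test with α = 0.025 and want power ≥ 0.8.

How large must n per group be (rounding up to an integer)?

n = 23 per group

For power 0.8 need Φ(δ − z_{0.0125}) = 0.8, so δ = z_{0.0125} + z_{0.20} = 2.241 + 0.842 = 3.083.
(The Φ(−δ − z_{α/2}) term is vanishingly small for δ > 0 and is dropped in the standard sample-size formula.)
δ = d·√(n/2) ⇒ n = 2(δ/d)² = 2 × (3.083 / 0.92)² = 22.46.
Round up to the next whole unit.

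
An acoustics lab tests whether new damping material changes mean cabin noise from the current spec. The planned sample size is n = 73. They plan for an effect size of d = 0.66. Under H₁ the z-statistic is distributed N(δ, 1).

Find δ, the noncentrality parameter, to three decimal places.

δ = d·√n = 0.66 × √73 = 5.6390

δ ≈ 5.639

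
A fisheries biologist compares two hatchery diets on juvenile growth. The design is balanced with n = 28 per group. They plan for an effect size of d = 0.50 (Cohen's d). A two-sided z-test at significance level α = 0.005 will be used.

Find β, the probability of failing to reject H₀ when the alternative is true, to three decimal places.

β ≈ 0.825

Noncentrality parameter: δ = d·√(n/2) = 0.50 × √(28/2) = 1.8708
Two-sided α = 0.005 → critical value z_{0.0025} = 2.807.
Power = Φ(δ − 2.807) + Φ(−δ − 2.807) = Φ(-0.936) + Φ(-4.678) = 0.1746 + 0.0000 = 0.1746.
Type II error: β = 1 − power = 1 − 0.1746 = 0.8254.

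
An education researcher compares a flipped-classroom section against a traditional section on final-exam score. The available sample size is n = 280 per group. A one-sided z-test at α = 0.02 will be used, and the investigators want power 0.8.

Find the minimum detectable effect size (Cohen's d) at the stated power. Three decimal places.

d ≈ 0.245

Required noncentrality: δ = z_{0.02} + z_{0.20} = 2.054 + 0.842 = 2.895.
δ = d·√(n/2) ⇒ d = δ/√(n/2) = 2.895/√(280/2) = 0.2447.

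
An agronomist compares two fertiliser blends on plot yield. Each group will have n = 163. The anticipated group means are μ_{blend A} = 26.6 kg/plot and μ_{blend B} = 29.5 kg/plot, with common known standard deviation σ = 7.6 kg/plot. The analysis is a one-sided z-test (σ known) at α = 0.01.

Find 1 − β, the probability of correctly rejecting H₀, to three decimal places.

Standardized effect: d = |μ_{blend A} − μ_{blend B}| / σ = |26.6 − 29.5| / 7.6 = 0.3816
Noncentrality parameter: δ = d·√(n/2) = 0.3816 × √(163/2) = 3.4448
One-sided α = 0.01 → critical value z_{0.01} = 2.326.
Power = P(Z > 2.326 − δ) = Φ(1.118) = 0.8683.

Power ≈ 0.868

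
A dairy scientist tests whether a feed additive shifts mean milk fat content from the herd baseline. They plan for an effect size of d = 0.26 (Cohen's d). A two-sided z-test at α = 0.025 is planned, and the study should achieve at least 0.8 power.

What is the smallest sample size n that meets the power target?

n = 141

For power 0.8 need Φ(δ − z_{0.0125}) = 0.8, so δ = z_{0.0125} + z_{0.20} = 2.241 + 0.842 = 3.083.
(Ignoring the negligible lower-tail rejection probability gives the usual closed-form inversion.)
δ = d·√n ⇒ n = (δ/d)² = (3.083 / 0.26)² = 140.61.
Rounding up, n = 141.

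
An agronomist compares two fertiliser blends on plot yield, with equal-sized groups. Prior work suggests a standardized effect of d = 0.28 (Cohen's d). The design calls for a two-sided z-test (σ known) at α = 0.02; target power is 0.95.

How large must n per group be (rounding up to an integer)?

n = 403 per group

For power 0.95 need Φ(δ − z_{0.01}) = 0.95, so δ = z_{0.01} + z_{0.05} = 2.326 + 1.645 = 3.971.
(The Φ(−δ − z_{α/2}) term is vanishingly small for δ > 0 and is dropped in the standard sample-size formula.)
δ = d·√(n/2) ⇒ n = 2(δ/d)² = 2 × (3.971 / 0.28)² = 402.31.
Rounding up, n = 403 per group.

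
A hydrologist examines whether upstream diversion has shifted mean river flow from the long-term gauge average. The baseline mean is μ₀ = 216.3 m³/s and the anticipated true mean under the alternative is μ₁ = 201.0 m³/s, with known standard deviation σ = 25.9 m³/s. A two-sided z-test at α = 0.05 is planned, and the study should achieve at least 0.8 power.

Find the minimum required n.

Standardized effect: d = |μ₁ − μ₀| / σ = |201.0 − 216.3| / 25.9 = 0.5907
For power 0.8 need Φ(δ − z_{0.025}) = 0.8, so δ = z_{0.025} + z_{0.20} = 1.960 + 0.842 = 2.802.
(The Φ(−δ − z_{α/2}) term is vanishingly small for δ > 0 and is dropped in the standard sample-size formula.)
δ = d·√n ⇒ n = (δ/d)² = (2.802 / 0.5907)² = 22.49.
Rounding up, n = 23.

n = 23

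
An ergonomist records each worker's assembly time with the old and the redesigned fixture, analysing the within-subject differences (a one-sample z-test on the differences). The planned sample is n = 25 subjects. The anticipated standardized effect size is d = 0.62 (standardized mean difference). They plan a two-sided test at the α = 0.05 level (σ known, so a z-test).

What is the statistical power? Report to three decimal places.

Power ≈ 0.873

Noncentrality parameter: δ = d·√n = 0.62 × √25 = 3.1000
Two-sided α = 0.05 → critical value z_{0.025} = 1.960.
Power = Φ(δ − 1.960) + Φ(−δ − 1.960) = Φ(1.140) + Φ(-5.060) = 0.8729 + 0.0000 = 0.8729.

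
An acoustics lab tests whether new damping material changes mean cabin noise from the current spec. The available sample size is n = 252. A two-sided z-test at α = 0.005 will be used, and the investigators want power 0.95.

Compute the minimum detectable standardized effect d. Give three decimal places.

d ≈ 0.280

Required noncentrality: δ = z_{0.0025} + z_{0.05} = 2.807 + 1.645 = 4.452.
(Lower-tail contribution to power is negligible for δ > 0.)
δ = d·√n ⇒ d = δ/√n = 4.452/√252 = 0.2804.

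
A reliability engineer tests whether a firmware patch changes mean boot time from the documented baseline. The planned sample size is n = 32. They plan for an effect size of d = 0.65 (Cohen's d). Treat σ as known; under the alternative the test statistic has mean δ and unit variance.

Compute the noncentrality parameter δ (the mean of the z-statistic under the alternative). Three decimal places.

δ = d·√n = 0.65 × √32 = 3.6770

δ ≈ 3.677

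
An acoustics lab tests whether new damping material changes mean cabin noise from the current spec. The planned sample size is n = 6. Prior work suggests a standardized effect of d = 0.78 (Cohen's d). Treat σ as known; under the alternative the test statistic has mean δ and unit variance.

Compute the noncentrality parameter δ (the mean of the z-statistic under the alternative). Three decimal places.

δ ≈ 1.911

The noncentrality parameter scales effect size by the design's sample-size factor: δ = d·√n = 0.78 × √6 = 1.9106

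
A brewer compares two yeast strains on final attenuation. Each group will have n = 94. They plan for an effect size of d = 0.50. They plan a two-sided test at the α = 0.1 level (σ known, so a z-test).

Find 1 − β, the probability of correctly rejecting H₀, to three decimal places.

Noncentrality parameter: δ = d·√(n/2) = 0.50 × √(94/2) = 3.4278
Two-sided α = 0.1 → critical value z_{0.05} = 1.645.
Power = Φ(δ − 1.645) + Φ(−δ − 1.645) = Φ(1.783) + Φ(-5.073) = 0.9627 + 0.0000 = 0.9627.

Power ≈ 0.963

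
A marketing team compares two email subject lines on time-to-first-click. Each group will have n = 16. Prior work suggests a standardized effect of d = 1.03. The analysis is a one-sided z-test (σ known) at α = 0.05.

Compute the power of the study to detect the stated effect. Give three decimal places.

Power ≈ 0.898

Noncentrality parameter: δ = d·√(n/2) = 1.03 × √(16/2) = 2.9133
One-sided α = 0.05 → critical value z_{0.05} = 1.645.
Power = P(Z > 1.645 − δ) = Φ(1.268) = 0.8977.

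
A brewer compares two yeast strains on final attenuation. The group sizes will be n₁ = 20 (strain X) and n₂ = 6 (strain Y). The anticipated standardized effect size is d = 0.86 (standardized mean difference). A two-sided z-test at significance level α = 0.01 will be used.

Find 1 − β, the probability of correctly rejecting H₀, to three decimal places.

Noncentrality parameter: δ = d / √(1/n₁ + 1/n₂) = 0.86 / √(1/20 + 1/6) = 1.8476
Critical value for a two-sided test at α = 0.01: z_{α/2} = 2.576.
Power = Φ(δ − 2.576) + Φ(−δ − 2.576) = Φ(-0.728) + Φ(-4.423) = 0.2332 + 0.0000 = 0.2332.

Power ≈ 0.233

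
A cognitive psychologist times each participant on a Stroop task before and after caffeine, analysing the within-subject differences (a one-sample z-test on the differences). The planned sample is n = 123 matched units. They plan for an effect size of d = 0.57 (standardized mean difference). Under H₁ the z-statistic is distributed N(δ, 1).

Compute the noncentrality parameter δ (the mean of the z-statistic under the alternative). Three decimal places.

The noncentrality parameter scales effect size by the design's sample-size factor: δ = d·√n = 0.57 × √123 = 6.3216

δ ≈ 6.322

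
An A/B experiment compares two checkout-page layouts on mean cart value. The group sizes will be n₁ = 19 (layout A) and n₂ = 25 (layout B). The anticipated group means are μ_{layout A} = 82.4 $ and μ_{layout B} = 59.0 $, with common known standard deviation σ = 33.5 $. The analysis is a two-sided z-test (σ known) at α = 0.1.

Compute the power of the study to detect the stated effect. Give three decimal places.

Standardized effect: d = |μ_{layout A} − μ_{layout B}| / σ = |82.4 − 59.0| / 33.5 = 0.6985
Noncentrality parameter: δ = d / √(1/n₁ + 1/n₂) = 0.6985 / √(1/19 + 1/25) = 2.2950
Two-sided α = 0.1 → critical value z_{0.05} = 1.645.
Power = Φ(δ − 1.645) + Φ(−δ − 1.645) = Φ(0.650) + Φ(-3.940) = 0.7422 + 0.0000 = 0.7423.

Power ≈ 0.742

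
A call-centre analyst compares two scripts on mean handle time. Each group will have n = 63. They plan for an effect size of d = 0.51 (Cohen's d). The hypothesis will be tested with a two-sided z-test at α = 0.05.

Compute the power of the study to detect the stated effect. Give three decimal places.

Power ≈ 0.817

Noncentrality parameter: δ = d·√(n/2) = 0.51 × √(63/2) = 2.8624
Critical value for a two-sided test at α = 0.05: z_{α/2} = 1.960.
Power = Φ(δ − 1.960) + Φ(−δ − 1.960) = Φ(0.902) + Φ(-4.822) = 0.8166 + 0.0000 = 0.8166.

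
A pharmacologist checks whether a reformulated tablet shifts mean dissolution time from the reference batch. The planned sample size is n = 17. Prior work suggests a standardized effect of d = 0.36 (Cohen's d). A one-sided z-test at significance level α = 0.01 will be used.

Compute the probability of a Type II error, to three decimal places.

Noncentrality parameter: δ = d·√n = 0.36 × √17 = 1.4843
One-sided α = 0.01 → critical value z_{0.01} = 2.326.
Power = Φ(δ − 2.326) = Φ(-0.842) = 0.1999.
Type II error: β = 1 − power = 1 − 0.1999 = 0.8001.

β ≈ 0.800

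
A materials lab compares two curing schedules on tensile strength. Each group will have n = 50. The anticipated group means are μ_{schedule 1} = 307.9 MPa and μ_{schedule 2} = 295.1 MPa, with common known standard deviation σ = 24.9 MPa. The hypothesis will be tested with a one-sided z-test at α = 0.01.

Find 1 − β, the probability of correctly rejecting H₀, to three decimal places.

Power ≈ 0.596

Standardized effect: d = |μ_{schedule 1} − μ_{schedule 2}| / σ = |307.9 − 295.1| / 24.9 = 0.5141
Noncentrality parameter: δ = d·√(n/2) = 0.5141 × √(50/2) = 2.5703
One-sided α = 0.01 → critical value z_{0.01} = 2.326.
Power = Φ(δ − 2.326) = Φ(0.244) = 0.5964.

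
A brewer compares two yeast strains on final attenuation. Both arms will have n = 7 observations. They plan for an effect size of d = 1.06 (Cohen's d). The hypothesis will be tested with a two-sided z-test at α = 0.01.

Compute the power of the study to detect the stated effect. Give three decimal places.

Power ≈ 0.277

Noncentrality parameter: δ = d·√(n/2) = 1.06 × √(7/2) = 1.9831
Two-sided α = 0.01 → critical value z_{0.005} = 2.576.
Power = Φ(δ − 2.576) + Φ(−δ − 2.576) = Φ(-0.593) + Φ(-4.559) = 0.2767 + 0.0000 = 0.2767.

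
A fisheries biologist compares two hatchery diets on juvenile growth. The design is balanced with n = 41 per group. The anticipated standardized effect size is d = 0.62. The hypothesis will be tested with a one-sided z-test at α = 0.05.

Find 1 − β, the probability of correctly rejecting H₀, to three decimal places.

Power ≈ 0.877

Noncentrality parameter: δ = d·√(n/2) = 0.62 × √(41/2) = 2.8072
Critical value for a one-sided test at α = 0.05: z_α = 1.645.
Power = P(Z > 1.645 − δ) = Φ(1.162) = 0.8774.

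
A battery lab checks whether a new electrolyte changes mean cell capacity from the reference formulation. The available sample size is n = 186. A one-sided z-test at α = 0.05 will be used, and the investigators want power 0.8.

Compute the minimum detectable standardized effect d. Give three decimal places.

Need Φ(δ − 1.645) = 0.8, so δ = 1.645 + 0.842 = 2.486.
δ = d·√n ⇒ d = δ/√n = 2.486/√186 = 0.1823.

d ≈ 0.182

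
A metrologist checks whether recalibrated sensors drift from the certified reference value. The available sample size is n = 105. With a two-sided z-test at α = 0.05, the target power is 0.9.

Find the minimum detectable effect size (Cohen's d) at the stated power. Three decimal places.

d ≈ 0.316

Required noncentrality: δ = z_{0.025} + z_{0.10} = 1.960 + 1.282 = 3.242.
(Lower-tail contribution to power is negligible for δ > 0.)
δ = d·√n ⇒ d = δ/√n = 3.242/√105 = 0.3163.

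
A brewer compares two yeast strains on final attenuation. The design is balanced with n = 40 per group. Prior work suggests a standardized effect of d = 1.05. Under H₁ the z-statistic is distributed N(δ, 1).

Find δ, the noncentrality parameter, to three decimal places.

δ = d·√(n/2) = 1.05 × √(40/2) = 4.6957

δ ≈ 4.696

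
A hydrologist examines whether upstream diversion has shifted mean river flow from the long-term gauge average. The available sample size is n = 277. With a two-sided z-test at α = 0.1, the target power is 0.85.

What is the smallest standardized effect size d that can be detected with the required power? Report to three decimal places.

d ≈ 0.161

Need Φ(δ − 1.645) = 0.85, so δ = 1.645 + 1.036 = 2.681.
(Lower-tail contribution to power is negligible for δ > 0.)
δ = d·√n ⇒ d = δ/√n = 2.681/√277 = 0.1611.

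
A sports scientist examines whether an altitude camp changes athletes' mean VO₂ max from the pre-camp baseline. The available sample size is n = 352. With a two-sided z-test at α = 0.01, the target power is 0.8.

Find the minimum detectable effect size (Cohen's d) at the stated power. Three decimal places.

Need Φ(δ − 2.576) = 0.8, so δ = 2.576 + 0.842 = 3.417.
(Lower-tail contribution to power is negligible for δ > 0.)
δ = d·√n ⇒ d = δ/√n = 3.417/√352 = 0.1822.

d ≈ 0.182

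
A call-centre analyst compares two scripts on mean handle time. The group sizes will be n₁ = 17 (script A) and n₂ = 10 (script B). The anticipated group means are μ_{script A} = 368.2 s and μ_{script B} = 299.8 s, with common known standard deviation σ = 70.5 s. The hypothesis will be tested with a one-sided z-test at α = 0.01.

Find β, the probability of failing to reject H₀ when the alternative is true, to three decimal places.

β ≈ 0.457

Standardized effect: d = |μ_{script A} − μ_{script B}| / σ = |368.2 − 299.8| / 70.5 = 0.9702
Noncentrality parameter: δ = d / √(1/n₁ + 1/n₂) = 0.9702 / √(1/17 + 1/10) = 2.4345
One-sided α = 0.01 → critical value z_{0.01} = 2.326.
Power = P(Z > 2.326 − δ) = Φ(0.108) = 0.5431.
Type II error: β = 1 − power = 1 − 0.5431 = 0.4569.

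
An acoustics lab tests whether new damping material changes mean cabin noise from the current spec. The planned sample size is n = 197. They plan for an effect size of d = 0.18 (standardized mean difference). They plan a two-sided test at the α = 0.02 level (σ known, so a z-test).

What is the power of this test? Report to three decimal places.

Power ≈ 0.579

Noncentrality parameter: δ = d·√n = 0.18 × √197 = 2.5264
Critical value for a two-sided test at α = 0.02: z_{α/2} = 2.326.
Power = Φ(δ − 2.326) + Φ(−δ − 2.326) = Φ(0.200) + Φ(-4.853) = 0.5793 + 0.0000 = 0.5793.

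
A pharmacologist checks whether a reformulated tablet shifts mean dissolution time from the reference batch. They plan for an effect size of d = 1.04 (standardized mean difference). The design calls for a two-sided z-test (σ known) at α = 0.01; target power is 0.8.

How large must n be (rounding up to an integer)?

n = 11

For power 0.8 need Φ(δ − z_{0.005}) = 0.8, so δ = z_{0.005} + z_{0.20} = 2.576 + 0.842 = 3.417.
(Ignoring the negligible lower-tail rejection probability gives the usual closed-form inversion.)
δ = d·√n ⇒ n = (δ/d)² = (3.417 / 1.04)² = 10.80.
Rounding up, n = 11.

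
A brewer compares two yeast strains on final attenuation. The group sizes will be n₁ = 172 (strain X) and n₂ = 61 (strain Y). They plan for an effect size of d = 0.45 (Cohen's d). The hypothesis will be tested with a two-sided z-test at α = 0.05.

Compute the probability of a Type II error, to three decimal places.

Noncentrality parameter: δ = d / √(1/n₁ + 1/n₂) = 0.45 / √(1/172 + 1/61) = 3.0197
Two-sided α = 0.05 → critical value z_{0.025} = 1.960.
Power = Φ(δ − 1.960) + Φ(−δ − 1.960) = Φ(1.060) + Φ(-4.980) = 0.8554 + 0.0000 = 0.8554.
Type II error: β = 1 − power = 1 − 0.8554 = 0.1446.

β ≈ 0.145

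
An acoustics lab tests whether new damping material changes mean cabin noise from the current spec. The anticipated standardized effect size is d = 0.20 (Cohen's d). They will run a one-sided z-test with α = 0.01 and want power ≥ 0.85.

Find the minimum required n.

n = 283

For power 0.85 need Φ(δ − z_{0.01}) = 0.85, so δ = z_{0.01} + z_{0.15} = 2.326 + 1.036 = 3.363.
δ = d·√n ⇒ n = (δ/d)² = (3.363 / 0.20)² = 282.71.
Round up to the next whole unit.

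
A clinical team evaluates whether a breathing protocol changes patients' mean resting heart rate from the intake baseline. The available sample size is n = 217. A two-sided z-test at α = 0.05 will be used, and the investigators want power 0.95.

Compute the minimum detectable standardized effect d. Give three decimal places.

Need Φ(δ − 1.960) = 0.95, so δ = 1.960 + 1.645 = 3.605.
(Lower-tail contribution to power is negligible for δ > 0.)
δ = d·√n ⇒ d = δ/√n = 3.605/√217 = 0.2447.

d ≈ 0.245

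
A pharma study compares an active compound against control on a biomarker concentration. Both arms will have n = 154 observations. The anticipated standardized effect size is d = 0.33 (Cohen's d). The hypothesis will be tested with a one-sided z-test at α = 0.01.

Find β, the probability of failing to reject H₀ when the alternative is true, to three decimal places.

β ≈ 0.285

Noncentrality parameter: δ = d·√(n/2) = 0.33 × √(154/2) = 2.8957
Critical value for a one-sided test at α = 0.01: z_α = 2.326.
Power = P(Z > 2.326 − δ) = Φ(0.569) = 0.7155.
Type II error: β = 1 − power = 1 − 0.7155 = 0.2845.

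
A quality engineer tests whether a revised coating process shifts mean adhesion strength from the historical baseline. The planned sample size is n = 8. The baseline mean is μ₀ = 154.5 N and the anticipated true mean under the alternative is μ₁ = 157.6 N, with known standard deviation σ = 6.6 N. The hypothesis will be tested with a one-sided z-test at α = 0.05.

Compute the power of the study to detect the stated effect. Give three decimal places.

Standardized effect: d = |μ₁ − μ₀| / σ = |157.6 − 154.5| / 6.6 = 0.4697
Noncentrality parameter: δ = d·√n = 0.4697 × √8 = 1.3285
Critical value for a one-sided test at α = 0.05: z_α = 1.645.
Power = P(Z > 1.645 − δ) = Φ(-0.316) = 0.3759.

Power ≈ 0.376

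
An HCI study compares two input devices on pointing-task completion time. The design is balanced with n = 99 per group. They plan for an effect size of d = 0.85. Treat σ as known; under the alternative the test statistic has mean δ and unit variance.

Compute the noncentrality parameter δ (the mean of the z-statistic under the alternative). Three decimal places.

The noncentrality parameter scales effect size by the design's sample-size factor: δ = d·√(n/2) = 0.85 × √(99/2) = 5.9803

δ ≈ 5.980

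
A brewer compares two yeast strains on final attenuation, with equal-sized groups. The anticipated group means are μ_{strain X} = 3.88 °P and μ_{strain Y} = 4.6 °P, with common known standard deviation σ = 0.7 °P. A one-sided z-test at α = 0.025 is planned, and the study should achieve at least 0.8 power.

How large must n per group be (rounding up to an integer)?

Standardized effect: d = |μ_{strain X} − μ_{strain Y}| / σ = |3.88 − 4.6| / 0.7 = 1.0286
For power 0.8 need Φ(δ − z_{0.025}) = 0.8, so δ = z_{0.025} + z_{0.20} = 1.960 + 0.842 = 2.802.
δ = d·√(n/2) ⇒ n = 2(δ/d)² = 2 × (2.802 / 1.0286)² = 14.84.
Rounding up, n = 15 per group.

n = 15 per group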